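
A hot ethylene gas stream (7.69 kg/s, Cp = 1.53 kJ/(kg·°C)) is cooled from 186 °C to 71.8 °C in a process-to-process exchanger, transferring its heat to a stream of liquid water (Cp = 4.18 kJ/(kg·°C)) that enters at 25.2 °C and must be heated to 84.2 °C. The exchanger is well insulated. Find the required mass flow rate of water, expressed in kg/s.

Heat released by hot stream: Q = 7.69 × 1.53 × (186 − 71.8) = 1343.6 kJ/s
Energy balance on cold side (adiabatic exchanger): Q = ṁ_c·Cp_c·(T_c,out − T_c,in)
ṁ_c = 1343.6 / [4.18 × (84.2 − 25.2)] = 5.4482 kg/s

ṁ_c = 5.45 kg/s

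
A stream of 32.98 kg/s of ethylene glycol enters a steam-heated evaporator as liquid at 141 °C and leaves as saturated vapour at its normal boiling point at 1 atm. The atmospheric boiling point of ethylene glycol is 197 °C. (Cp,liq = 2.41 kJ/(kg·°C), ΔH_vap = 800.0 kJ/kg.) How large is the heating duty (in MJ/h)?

liquid 141→197 °C: 134.96 kJ/kg
vaporisation at 197 °C: 800 kJ/kg
Δh = 134.96 + 800 = 934.96 kJ/kg
Q = ṁ·Δh = 32.98 kg/s × 934.96 kJ/kg = 30835 kJ/s
|Q| = 30835 kW = 111010 MJ/h

Q = 111000 MJ/h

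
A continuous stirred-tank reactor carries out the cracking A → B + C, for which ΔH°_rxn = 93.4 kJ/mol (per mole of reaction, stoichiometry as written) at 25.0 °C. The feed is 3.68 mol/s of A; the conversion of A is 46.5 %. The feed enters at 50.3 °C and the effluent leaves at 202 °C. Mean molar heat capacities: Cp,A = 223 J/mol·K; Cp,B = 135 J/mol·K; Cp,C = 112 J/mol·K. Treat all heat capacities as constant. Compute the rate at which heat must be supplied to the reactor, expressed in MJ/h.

Q_in = 1050 MJ/h

Extent of reaction ξ = 0.465 × 3.68 = 1.7112 mol/s
Reaction term: ξ·ΔH°_rxn = 1.7112 × 93.4 = 159.83 kJ/s
Sensible, feed 50.3→25 °C: -20.762 kJ/s
Outlet flows (mol/s): A 1.9688, B 1.7112, C 1.7112
Sensible, products 25→202 °C: 152.52 kJ/s
Q = ΔH = 291.59 kJ/s = 291.59 kW
Heat supplied = 1049.7 MJ/h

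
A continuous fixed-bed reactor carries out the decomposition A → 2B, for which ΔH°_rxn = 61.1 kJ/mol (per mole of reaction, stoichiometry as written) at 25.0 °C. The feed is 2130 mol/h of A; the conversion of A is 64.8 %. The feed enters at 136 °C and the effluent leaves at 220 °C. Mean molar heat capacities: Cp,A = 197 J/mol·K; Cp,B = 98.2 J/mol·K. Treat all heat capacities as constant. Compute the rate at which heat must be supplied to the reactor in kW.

Q_in = 33.2 kW

Extent of reaction ξ = 0.648 × 2130 = 1380.2 mol/h
Reaction term: ξ·ΔH°_rxn = 1380.2 × 61.1 = 84333 kJ/h
Sensible, feed 136→25 °C: -46577 kJ/h
Outlet flows (mol/h): A 749.76, B 2760.5
Sensible, products 25→220 °C: 81662 kJ/h
Q = ΔH = 119420 kJ/h = 33.172 kW
Heat supplied = 33.172 kW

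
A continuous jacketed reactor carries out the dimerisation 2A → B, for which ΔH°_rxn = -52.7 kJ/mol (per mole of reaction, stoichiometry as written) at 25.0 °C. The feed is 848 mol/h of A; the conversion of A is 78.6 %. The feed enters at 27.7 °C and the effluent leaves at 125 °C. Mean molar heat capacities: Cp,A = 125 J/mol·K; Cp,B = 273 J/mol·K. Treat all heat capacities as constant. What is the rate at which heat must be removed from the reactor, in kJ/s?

Q_out = 1.80 kJ/s

Extent of reaction ξ = 0.786 × 848 / 2 = 333.26 mol/h
Reaction term: ξ·ΔH°_rxn = 333.26 × -52.7 = -17563 kJ/h
Sensible, feed 27.7→25 °C: -286.2 kJ/h
Outlet flows (mol/h): A 181.47, B 333.26
Sensible, products 25→125 °C: 11367 kJ/h
Q = ΔH = -6482.7 kJ/h = -1.8008 kW
Heat removed = 1.8008 kJ/s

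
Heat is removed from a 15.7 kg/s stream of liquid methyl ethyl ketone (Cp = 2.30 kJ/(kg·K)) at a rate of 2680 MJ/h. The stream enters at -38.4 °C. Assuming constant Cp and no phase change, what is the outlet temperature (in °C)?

T_out = -59.0 °C

Q = 2680 MJ/h = 744.44 kJ/s
ΔT = Q/(ṁ·Cp) = 744.44/(15.7×2.30) = 20.616 K
T_out = -38.4 − 20.616 = -59.016 °C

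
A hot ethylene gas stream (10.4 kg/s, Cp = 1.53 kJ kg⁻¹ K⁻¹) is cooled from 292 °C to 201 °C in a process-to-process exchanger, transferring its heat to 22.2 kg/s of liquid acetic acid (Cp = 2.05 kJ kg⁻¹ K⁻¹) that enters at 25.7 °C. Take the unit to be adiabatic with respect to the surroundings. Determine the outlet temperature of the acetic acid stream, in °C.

T_c,out = 57.5 °C

Heat released by hot stream: Q = 10.4 × 1.53 × (292 − 201) = 1448 kJ/s
Energy balance on cold side (adiabatic exchanger): Q = ṁ_c·Cp_c·(T_c,out − T_c,in)
T_c,out = 25.7 + 1448/(22.2 × 2.05) = 57.517 °C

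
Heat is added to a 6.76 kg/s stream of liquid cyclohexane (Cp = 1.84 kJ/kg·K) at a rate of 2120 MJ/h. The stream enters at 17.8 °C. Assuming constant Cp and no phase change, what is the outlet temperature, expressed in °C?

T_out = 65.1 °C

Q = 2120 MJ/h = 588.89 kJ/s
ΔT = Q/(ṁ·Cp) = 588.89/(6.76×1.84) = 47.344 K
T_out = 17.8 + 47.344 = 65.144 °C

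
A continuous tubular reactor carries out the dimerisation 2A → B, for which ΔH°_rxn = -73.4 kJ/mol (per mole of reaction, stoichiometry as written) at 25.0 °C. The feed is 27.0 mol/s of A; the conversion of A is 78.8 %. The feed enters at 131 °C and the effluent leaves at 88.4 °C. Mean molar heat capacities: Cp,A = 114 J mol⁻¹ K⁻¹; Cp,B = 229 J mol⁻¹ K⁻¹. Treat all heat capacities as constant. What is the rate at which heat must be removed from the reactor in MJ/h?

Extent of reaction ξ = 0.788 × 27.0 / 2 = 10.638 mol/s
Reaction term: ξ·ΔH°_rxn = 10.638 × -73.4 = -780.83 kJ/s
Sensible, feed 131→25 °C: -326.27 kJ/s
Outlet flows (mol/s): A 5.724, B 10.638
Sensible, products 25→88.4 °C: 195.82 kJ/s
Q = ΔH = -911.28 kJ/s = -911.28 kW
Heat removed = 3280.6 MJ/h

Q_out = 3280 MJ/h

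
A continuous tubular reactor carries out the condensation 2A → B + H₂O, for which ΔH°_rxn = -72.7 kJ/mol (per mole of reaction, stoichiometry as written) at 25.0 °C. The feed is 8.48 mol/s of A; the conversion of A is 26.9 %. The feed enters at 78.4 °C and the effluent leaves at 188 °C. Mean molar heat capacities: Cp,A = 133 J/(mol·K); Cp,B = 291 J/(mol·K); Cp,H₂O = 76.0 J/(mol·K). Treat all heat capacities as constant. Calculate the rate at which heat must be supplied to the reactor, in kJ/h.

Extent of reaction ξ = 0.269 × 8.48 / 2 = 1.1406 mol/s
Reaction term: ξ·ΔH°_rxn = 1.1406 × -72.7 = -82.919 kJ/s
Sensible, feed 78.4→25 °C: -60.227 kJ/s
Outlet flows (mol/s): A 6.1989, B 1.1406, H₂O 1.1406
Sensible, products 25→188 °C: 202.61 kJ/s
Q = ΔH = 59.47 kJ/s = 59.47 kW
Heat supplied = 214090 kJ/h

Q_in = 214000 kJ/h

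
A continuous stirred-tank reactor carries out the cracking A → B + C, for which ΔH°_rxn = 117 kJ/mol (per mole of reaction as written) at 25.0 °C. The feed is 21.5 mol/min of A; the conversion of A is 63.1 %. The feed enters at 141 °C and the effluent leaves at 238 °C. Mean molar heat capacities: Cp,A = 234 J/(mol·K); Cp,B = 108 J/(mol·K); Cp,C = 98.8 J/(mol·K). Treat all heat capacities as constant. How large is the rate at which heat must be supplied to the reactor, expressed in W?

Extent of reaction ξ = 0.631 × 21.5 = 13.566 mol/min
Reaction term: ξ·ΔH°_rxn = 13.566 × 117 = 1587.3 kJ/min
Sensible, feed 141→25 °C: -583.6 kJ/min
Outlet flows (mol/min): A 7.9335, B 13.566, C 13.566
Sensible, products 25→238 °C: 993 kJ/min
Q = ΔH = 1996.7 kJ/min = 33.278 kW
Heat supplied = 33278 W

Q_in = 33300 W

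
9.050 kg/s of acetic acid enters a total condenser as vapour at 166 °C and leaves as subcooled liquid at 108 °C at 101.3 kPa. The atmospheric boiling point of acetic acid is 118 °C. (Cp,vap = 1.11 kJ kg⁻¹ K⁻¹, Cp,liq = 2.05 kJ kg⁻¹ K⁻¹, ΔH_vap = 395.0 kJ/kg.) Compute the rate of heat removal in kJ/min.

vapour 166→118 °C: -53.28 kJ/kg
condensation at 118 °C: -395 kJ/kg
liquid 118→108 °C: -20.5 kJ/kg
Δh = -53.28 + -395 + -20.5 = -468.78 kJ/kg
Q = ṁ·Δh = 9.050 kg/s × -468.78 kJ/kg = -4242.5 kJ/s
|Q| = 4242.5 kW = 254550 kJ/min

Q_c = 255000 kJ/min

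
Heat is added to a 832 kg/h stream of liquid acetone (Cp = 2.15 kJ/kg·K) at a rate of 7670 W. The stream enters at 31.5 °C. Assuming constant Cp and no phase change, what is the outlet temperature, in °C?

Q = 7670 W = 27612 kJ/h
ΔT = Q/(ṁ·Cp) = 27612/(832×2.15) = 15.436 K
T_out = 31.5 + 15.436 = 46.936 °C

T_out = 46.9 °C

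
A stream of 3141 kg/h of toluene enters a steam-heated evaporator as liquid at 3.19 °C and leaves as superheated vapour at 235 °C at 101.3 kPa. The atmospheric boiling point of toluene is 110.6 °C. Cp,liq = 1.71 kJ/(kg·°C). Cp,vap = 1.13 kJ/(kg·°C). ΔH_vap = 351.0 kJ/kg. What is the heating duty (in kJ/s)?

Q = 589 kJ/s

liquid 3.19→110.6 °C: 183.67 kJ/kg
vaporisation at 110.6 °C: 351 kJ/kg
vapour 110.6→235 °C: 140.57 kJ/kg
Δh = 183.67 + 351 + 140.57 = 675.24 kJ/kg
Q = ṁ·Δh = 3141 kg/h × 675.24 kJ/kg = 2.1209e+06 kJ/h
|Q| = 589.15 kW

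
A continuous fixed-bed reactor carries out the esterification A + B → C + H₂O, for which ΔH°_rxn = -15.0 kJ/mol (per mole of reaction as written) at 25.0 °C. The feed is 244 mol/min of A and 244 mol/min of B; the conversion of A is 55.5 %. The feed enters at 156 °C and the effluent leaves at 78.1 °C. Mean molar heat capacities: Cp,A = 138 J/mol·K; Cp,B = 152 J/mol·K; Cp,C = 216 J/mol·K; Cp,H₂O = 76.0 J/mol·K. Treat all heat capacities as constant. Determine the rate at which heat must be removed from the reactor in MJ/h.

Extent of reaction ξ = 0.555 × 244 = 135.42 mol/min
Reaction term: ξ·ΔH°_rxn = 135.42 × -15.0 = -2031.3 kJ/min
Sensible, feed 156→25 °C: -9269.6 kJ/min
Outlet flows (mol/min): A 108.58, B 108.58, C 135.42, H₂O 135.42
Sensible, products 25→78.1 °C: 3771.7 kJ/min
Q = ΔH = -7529.1 kJ/min = -125.49 kW
Heat removed = 451.75 MJ/h

Q_out = 452 MJ/h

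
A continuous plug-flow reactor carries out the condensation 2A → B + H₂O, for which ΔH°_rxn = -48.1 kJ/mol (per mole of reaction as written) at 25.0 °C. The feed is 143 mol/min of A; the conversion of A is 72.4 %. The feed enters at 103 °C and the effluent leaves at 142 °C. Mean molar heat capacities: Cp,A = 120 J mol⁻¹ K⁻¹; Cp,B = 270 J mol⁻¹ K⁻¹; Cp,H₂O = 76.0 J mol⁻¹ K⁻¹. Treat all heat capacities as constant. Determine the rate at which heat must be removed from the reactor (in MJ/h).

Extent of reaction ξ = 0.724 × 143 / 2 = 51.766 mol/min
Reaction term: ξ·ΔH°_rxn = 51.766 × -48.1 = -2489.9 kJ/min
Sensible, feed 103→25 °C: -1338.5 kJ/min
Outlet flows (mol/min): A 39.468, B 51.766, H₂O 51.766
Sensible, products 25→142 °C: 2649.7 kJ/min
Q = ΔH = -1178.7 kJ/min = -19.645 kW
Heat removed = 70.722 MJ/h

Q_out = 70.7 MJ/h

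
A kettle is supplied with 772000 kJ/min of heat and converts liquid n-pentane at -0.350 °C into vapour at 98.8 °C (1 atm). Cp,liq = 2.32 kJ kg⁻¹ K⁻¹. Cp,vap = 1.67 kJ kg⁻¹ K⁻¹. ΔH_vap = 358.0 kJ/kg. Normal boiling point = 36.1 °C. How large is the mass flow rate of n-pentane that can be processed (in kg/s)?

Δh = 2.32×(36.1−-0.350) + 358.0 + 1.67×(98.8−36.1) = 547.27 kJ/kg
Q = 772000 kJ/min = 12867 kJ/s = 12867 kJ/s
ṁ = Q/Δh = 12867 / 547.27 = 23.511 kg/s

ṁ = 23.5 kg/s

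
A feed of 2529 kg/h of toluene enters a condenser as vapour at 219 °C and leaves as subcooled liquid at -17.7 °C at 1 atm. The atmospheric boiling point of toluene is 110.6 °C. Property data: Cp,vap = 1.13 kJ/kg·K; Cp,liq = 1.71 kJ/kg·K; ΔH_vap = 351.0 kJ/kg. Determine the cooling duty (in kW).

Q_c = 487 kW

vapour 219→110.6 °C: -122.49 kJ/kg
condensation at 110.6 °C: -351 kJ/kg
liquid 110.6→-17.7 °C: -219.39 kJ/kg
Δh = -122.49 + -351 + -219.39 = -692.88 kJ/kg
Q = ṁ·Δh = 2529 kg/h × -692.88 kJ/kg = -1.7523e+06 kJ/h
|Q| = 486.75 kW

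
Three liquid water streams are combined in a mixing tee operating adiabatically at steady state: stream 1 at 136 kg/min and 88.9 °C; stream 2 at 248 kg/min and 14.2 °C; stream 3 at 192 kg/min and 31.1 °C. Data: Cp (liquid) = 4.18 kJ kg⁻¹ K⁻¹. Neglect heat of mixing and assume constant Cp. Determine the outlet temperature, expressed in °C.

No heat crosses the boundary, so H_out = H_in.
T_out = Σ ṁᵢCp,ᵢTᵢ / Σ ṁᵢCp,ᵢ
      = 90218 / 2407.7 = 37.471 °C

T_out = 37.5 °C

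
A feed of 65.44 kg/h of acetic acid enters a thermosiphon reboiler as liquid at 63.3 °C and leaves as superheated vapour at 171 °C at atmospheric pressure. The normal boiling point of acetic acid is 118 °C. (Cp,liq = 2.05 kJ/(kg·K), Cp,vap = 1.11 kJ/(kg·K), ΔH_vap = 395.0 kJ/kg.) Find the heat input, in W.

Q = 10300 W

liquid 63.3→118 °C: 112.13 kJ/kg
vaporisation at 118 °C: 395 kJ/kg
vapour 118→171 °C: 58.83 kJ/kg
Δh = 112.13 + 395 + 58.83 = 565.97 kJ/kg
Q = ṁ·Δh = 65.44 kg/h × 565.97 kJ/kg = 37037 kJ/h
|Q| = 10.288 kW = 10288 W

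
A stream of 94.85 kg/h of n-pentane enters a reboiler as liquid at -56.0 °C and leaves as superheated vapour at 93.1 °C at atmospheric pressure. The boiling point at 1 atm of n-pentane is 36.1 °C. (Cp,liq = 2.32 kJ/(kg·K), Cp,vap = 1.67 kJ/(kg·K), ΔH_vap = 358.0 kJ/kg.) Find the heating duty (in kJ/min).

Q = 1050 kJ/min

liquid -56.0→36.1 °C: 213.67 kJ/kg
vaporisation at 36.1 °C: 358 kJ/kg
vapour 36.1→93.1 °C: 95.19 kJ/kg
Δh = 213.67 + 358 + 95.19 = 666.86 kJ/kg
Q = ṁ·Δh = 94.85 kg/h × 666.86 kJ/kg = 63252 kJ/h
|Q| = 17.57 kW = 1054.2 kJ/min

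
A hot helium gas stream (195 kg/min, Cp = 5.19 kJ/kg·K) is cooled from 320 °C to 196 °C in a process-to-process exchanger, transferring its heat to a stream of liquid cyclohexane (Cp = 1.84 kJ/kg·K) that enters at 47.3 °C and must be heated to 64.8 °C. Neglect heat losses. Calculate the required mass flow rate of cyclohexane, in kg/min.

Heat released by hot stream: Q = 195 × 5.19 × (320 − 196) = 125490 kJ/min
Energy balance on cold side (adiabatic exchanger): Q = ṁ_c·Cp_c·(T_c,out − T_c,in)
ṁ_c = 125490 / [1.84 × (64.8 − 47.3)] = 3897.3 kg/min

ṁ_c = 3900 kg/min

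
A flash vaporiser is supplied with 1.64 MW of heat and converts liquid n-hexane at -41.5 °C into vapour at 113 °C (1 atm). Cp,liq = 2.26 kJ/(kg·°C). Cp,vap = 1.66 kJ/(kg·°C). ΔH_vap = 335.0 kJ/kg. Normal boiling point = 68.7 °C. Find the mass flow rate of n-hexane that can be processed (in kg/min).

ṁ = 150 kg/min

Δh = 2.26×(68.7−-41.5) + 335.0 + 1.66×(113−68.7) = 657.59 kJ/kg
Q = 1.64 MW = 1640 kJ/s = 98400 kJ/min
ṁ = Q/Δh = 98400 / 657.59 = 149.64 kg/min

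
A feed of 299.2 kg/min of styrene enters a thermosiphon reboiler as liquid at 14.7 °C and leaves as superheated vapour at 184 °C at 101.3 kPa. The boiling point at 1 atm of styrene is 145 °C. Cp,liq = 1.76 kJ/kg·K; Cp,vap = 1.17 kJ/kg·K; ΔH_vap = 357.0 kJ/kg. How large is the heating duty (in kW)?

liquid 14.7→145 °C: 229.33 kJ/kg
vaporisation at 145 °C: 357 kJ/kg
vapour 145→184 °C: 45.63 kJ/kg
Δh = 229.33 + 357 + 45.63 = 631.96 kJ/kg
Q = ṁ·Δh = 299.2 kg/min × 631.96 kJ/kg = 189080 kJ/min
|Q| = 3151.4 kW

Q = 3150 kW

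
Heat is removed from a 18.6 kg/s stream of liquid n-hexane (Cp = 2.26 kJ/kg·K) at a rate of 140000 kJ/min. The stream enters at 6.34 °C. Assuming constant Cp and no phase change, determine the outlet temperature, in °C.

T_out = -49.2 °C

Q = 140000 kJ/min = 2333.3 kJ/s
ΔT = Q/(ṁ·Cp) = 2333.3/(18.6×2.26) = 55.508 K
T_out = 6.34 − 55.508 = -49.168 °C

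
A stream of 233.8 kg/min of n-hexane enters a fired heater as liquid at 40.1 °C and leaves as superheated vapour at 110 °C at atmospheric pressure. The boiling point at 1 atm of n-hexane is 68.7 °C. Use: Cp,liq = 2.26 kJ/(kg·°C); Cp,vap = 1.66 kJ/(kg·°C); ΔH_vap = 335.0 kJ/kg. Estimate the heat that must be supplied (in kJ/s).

Q = 1820 kJ/s

liquid 40.1→68.7 °C: 64.636 kJ/kg
vaporisation at 68.7 °C: 335 kJ/kg
vapour 68.7→110 °C: 68.558 kJ/kg
Δh = 64.636 + 335 + 68.558 = 468.19 kJ/kg
Q = ṁ·Δh = 233.8 kg/min × 468.19 kJ/kg = 109460 kJ/min
|Q| = 1824.4 kW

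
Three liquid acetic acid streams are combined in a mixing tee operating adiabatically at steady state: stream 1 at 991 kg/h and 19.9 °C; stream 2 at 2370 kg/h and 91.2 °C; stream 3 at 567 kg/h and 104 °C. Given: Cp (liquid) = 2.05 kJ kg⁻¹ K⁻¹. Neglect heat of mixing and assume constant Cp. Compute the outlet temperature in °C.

Energy balance with Q = 0: Σ ṁᵢCp,ᵢ(T_out − Tᵢ) = 0
Σ ṁᵢCp,ᵢTᵢ = 991×2.05×19.9 + 2370×2.05×91.2 + 567×2.05×104 = 604410
Σ ṁᵢCp,ᵢ = 991×2.05 + 2370×2.05 + 567×2.05 = 8052.4
T_out = 604410 / 8052.4 = 75.059 °C

T_out = 75.1 °C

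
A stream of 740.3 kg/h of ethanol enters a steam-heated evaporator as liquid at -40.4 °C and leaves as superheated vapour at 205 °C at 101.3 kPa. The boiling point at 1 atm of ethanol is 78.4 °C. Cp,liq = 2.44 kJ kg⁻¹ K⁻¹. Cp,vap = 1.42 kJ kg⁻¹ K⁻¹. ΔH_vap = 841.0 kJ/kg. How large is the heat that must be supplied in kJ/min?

liquid -40.4→78.4 °C: 289.87 kJ/kg
vaporisation at 78.4 °C: 841 kJ/kg
vapour 78.4→205 °C: 179.77 kJ/kg
Δh = 289.87 + 841 + 179.77 = 1310.6 kJ/kg
Q = ṁ·Δh = 740.3 kg/h × 1310.6 kJ/kg = 970270 kJ/h
|Q| = 269.52 kW = 16171 kJ/min

Q = 16200 kJ/min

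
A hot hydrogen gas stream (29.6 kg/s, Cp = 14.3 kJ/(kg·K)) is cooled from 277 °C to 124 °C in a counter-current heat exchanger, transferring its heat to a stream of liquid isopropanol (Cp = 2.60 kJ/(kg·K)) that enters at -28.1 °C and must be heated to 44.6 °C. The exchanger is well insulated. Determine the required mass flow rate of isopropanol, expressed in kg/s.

Heat released by hot stream: Q = 29.6 × 14.3 × (277 − 124) = 64762 kJ/s
Energy balance on cold side (adiabatic exchanger): Q = ṁ_c·Cp_c·(T_c,out − T_c,in)
ṁ_c = 64762 / [2.60 × (44.6 − -28.1)] = 342.62 kg/s

ṁ_c = 343 kg/s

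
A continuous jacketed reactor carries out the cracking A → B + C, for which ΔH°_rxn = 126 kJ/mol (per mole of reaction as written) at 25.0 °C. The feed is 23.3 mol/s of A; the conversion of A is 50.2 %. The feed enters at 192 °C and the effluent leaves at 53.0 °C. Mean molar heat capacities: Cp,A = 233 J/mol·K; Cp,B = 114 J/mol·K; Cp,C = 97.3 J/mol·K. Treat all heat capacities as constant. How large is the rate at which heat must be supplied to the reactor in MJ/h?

Extent of reaction ξ = 0.502 × 23.3 = 11.697 mol/s
Reaction term: ξ·ΔH°_rxn = 11.697 × 126 = 1473.8 kJ/s
Sensible, feed 192→25 °C: -906.63 kJ/s
Outlet flows (mol/s): A 11.603, B 11.697, C 11.697
Sensible, products 25→53.0 °C: 144.9 kJ/s
Q = ΔH = 712.05 kJ/s = 712.05 kW
Heat supplied = 2563.4 MJ/h

Q_in = 2560 MJ/h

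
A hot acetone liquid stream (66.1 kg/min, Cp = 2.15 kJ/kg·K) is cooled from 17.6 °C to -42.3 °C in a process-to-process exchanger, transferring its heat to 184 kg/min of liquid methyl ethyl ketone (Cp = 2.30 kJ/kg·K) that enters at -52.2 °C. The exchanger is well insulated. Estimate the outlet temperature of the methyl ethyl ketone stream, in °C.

T_c,out = -32.1 °C

Heat released by hot stream: Q = 66.1 × 2.15 × (17.6 − -42.3) = 8512.7 kJ/min
Energy balance on cold side (adiabatic exchanger): Q = ṁ_c·Cp_c·(T_c,out − T_c,in)
T_c,out = -52.2 + 8512.7/(184 × 2.30) = -32.085 °C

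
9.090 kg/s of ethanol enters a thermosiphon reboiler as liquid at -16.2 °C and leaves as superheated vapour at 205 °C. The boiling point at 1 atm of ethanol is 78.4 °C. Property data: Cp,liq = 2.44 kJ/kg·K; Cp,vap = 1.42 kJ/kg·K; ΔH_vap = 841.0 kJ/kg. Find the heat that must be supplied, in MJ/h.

liquid -16.2→78.4 °C: 230.82 kJ/kg
vaporisation at 78.4 °C: 841 kJ/kg
vapour 78.4→205 °C: 179.77 kJ/kg
Δh = 230.82 + 841 + 179.77 = 1251.6 kJ/kg
Q = ṁ·Δh = 9.090 kg/s × 1251.6 kJ/kg = 11377 kJ/s
|Q| = 11377 kW = 40957 MJ/h

Q = 41000 MJ/h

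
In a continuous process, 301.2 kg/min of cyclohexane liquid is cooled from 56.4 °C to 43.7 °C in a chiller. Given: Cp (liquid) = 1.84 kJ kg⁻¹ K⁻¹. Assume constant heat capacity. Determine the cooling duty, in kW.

Q_c = 117 kW

Q = ṁ·Cp·ΔT = 301.2 × 1.84 × (43.7 − 56.4) = -7038.4 kJ/min
Converting: 7038.4 / 60 s = 117.31 kW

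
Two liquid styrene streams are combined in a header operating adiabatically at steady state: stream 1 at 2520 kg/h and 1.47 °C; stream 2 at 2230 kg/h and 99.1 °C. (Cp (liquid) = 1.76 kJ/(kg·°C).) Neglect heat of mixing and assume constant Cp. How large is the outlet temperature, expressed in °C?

Energy balance with Q = 0: Σ ṁᵢCp,ᵢ(T_out − Tᵢ) = 0
T_out = Σ ṁᵢCp,ᵢTᵢ / Σ ṁᵢCp,ᵢ
      = 395470 / 8360 = 47.305 °C

T_out = 47.3 °C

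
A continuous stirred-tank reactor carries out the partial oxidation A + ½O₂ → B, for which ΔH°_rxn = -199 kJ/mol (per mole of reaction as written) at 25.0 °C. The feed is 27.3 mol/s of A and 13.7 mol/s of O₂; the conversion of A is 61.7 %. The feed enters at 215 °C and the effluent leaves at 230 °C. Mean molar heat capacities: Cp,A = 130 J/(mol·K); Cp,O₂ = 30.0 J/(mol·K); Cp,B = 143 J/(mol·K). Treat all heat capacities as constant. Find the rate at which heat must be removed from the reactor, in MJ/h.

Extent of reaction ξ = 0.617 × 27.3 = 16.844 mol/s
Reaction term: ξ·ΔH°_rxn = 16.844 × -199 = -3352 kJ/s
Sensible, feed 215→25 °C: -752.4 kJ/s
Outlet flows (mol/s): A 10.456, O₂ 5.2779, B 16.844
Sensible, products 25→230 °C: 804.89 kJ/s
Q = ΔH = -3299.5 kJ/s = -3299.5 kW
Heat removed = 11878 MJ/h

Q_out = 11900 MJ/h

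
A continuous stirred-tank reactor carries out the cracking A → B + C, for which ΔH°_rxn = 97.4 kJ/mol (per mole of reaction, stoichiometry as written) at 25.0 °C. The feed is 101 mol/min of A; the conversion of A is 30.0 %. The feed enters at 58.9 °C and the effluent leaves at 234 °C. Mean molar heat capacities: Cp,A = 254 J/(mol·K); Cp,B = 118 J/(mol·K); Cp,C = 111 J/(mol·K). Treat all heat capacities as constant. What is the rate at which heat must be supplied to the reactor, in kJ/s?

Q_in = 121 kJ/s

Extent of reaction ξ = 0.300 × 101 = 30.3 mol/min
Reaction term: ξ·ΔH°_rxn = 30.3 × 97.4 = 2951.2 kJ/min
Sensible, feed 58.9→25 °C: -869.67 kJ/min
Outlet flows (mol/min): A 70.7, B 30.3, C 30.3
Sensible, products 25→234 °C: 5203.4 kJ/min
Q = ΔH = 7284.9 kJ/min = 121.42 kW
Heat supplied = 121.42 kJ/s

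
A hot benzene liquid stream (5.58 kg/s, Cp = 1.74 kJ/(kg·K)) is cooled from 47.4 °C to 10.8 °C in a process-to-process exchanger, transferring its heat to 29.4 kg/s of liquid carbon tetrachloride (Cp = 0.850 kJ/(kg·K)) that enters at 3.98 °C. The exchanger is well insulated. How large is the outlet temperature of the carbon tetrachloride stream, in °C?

T_c,out = 18.2 °C

Heat released by hot stream: Q = 5.58 × 1.74 × (47.4 − 10.8) = 355.36 kJ/s
Energy balance on cold side (adiabatic exchanger): Q = ṁ_c·Cp_c·(T_c,out − T_c,in)
T_c,out = 3.98 + 355.36/(29.4 × 0.850) = 18.2 °C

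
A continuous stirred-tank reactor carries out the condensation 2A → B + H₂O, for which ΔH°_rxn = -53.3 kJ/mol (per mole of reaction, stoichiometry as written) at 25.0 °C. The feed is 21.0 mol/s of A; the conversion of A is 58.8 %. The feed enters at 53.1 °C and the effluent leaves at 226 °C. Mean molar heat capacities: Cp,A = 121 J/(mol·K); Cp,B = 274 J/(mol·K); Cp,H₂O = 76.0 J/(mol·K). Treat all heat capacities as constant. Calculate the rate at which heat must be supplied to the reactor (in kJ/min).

Q_in = 14700 kJ/min

Extent of reaction ξ = 0.588 × 21.0 / 2 = 6.174 mol/s
Reaction term: ξ·ΔH°_rxn = 6.174 × -53.3 = -329.07 kJ/s
Sensible, feed 53.1→25 °C: -71.402 kJ/s
Outlet flows (mol/s): A 8.652, B 6.174, H₂O 6.174
Sensible, products 25→226 °C: 644.77 kJ/s
Q = ΔH = 244.29 kJ/s = 244.29 kW
Heat supplied = 14657 kJ/min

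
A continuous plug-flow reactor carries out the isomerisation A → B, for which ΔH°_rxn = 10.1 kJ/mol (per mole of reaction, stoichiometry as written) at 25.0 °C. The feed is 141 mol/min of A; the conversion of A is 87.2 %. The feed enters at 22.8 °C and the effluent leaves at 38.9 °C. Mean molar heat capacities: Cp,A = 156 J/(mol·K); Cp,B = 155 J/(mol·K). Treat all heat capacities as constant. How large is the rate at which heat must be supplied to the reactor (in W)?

Q_in = 26600 W

Extent of reaction ξ = 0.872 × 141 = 122.95 mol/min
Reaction term: ξ·ΔH°_rxn = 122.95 × 10.1 = 1241.8 kJ/min
Sensible, feed 22.8→25 °C: 48.391 kJ/min
Outlet flows (mol/min): A 18.048, B 122.95
Sensible, products 25→38.9 °C: 304.04 kJ/min
Q = ΔH = 1594.2 kJ/min = 26.571 kW
Heat supplied = 26571 W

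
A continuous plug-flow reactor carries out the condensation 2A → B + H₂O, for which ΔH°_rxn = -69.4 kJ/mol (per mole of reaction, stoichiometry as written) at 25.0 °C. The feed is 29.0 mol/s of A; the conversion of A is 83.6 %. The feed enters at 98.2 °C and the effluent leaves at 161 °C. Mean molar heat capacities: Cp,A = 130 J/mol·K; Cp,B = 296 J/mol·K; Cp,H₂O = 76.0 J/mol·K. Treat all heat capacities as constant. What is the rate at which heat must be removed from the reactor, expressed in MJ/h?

Q_out = 1510 MJ/h

Extent of reaction ξ = 0.836 × 29.0 / 2 = 12.122 mol/s
Reaction term: ξ·ΔH°_rxn = 12.122 × -69.4 = -841.27 kJ/s
Sensible, feed 98.2→25 °C: -275.96 kJ/s
Outlet flows (mol/s): A 4.756, B 12.122, H₂O 12.122
Sensible, products 25→161 °C: 697.36 kJ/s
Q = ΔH = -419.87 kJ/s = -419.87 kW
Heat removed = 1511.5 MJ/h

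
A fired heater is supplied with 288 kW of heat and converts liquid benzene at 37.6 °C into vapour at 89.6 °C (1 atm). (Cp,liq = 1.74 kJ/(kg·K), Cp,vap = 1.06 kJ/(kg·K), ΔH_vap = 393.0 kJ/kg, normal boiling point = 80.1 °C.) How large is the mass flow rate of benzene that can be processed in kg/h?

ṁ = 2170 kg/h

Δh = 1.74×(80.1−37.6) + 393.0 + 1.06×(89.6−80.1) = 477.02 kJ/kg
Q = 288 kW = 288 kJ/s = 1.0368e+06 kJ/h
ṁ = Q/Δh = 1.0368e+06 / 477.02 = 2173.5 kg/h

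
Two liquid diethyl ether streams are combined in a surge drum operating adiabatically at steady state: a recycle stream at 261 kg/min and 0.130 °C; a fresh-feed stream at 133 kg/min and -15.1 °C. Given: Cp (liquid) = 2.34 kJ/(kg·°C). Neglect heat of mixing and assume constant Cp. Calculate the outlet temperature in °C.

Energy balance with Q = 0: Σ ṁᵢCp,ᵢ(T_out − Tᵢ) = 0
T_out = Σ ṁᵢCp,ᵢTᵢ / Σ ṁᵢCp,ᵢ
      = -4620 / 921.96 = -5.0111 °C

T_out = -5.01 °C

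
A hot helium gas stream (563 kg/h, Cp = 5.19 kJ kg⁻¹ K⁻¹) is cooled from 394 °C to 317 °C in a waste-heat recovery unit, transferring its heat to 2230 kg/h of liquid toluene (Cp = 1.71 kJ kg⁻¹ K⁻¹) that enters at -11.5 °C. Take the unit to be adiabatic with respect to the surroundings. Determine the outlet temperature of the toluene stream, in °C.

T_c,out = 47.5 °C

Heat released by hot stream: Q = 563 × 5.19 × (394 − 317) = 224990 kJ/h
Energy balance on cold side (adiabatic exchanger): Q = ṁ_c·Cp_c·(T_c,out − T_c,in)
T_c,out = -11.5 + 224990/(2230 × 1.71) = 47.502 °C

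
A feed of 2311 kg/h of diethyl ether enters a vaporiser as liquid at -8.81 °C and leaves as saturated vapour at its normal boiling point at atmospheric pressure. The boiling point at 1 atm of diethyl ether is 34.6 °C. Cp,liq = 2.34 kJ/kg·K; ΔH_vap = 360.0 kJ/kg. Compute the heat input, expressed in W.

Q = 296000 W

liquid -8.81→34.6 °C: 101.58 kJ/kg
vaporisation at 34.6 °C: 360 kJ/kg
Δh = 101.58 + 360 = 461.58 kJ/kg
Q = ṁ·Δh = 2311 kg/h × 461.58 kJ/kg = 1.0667e+06 kJ/h
|Q| = 296.31 kW = 296310 W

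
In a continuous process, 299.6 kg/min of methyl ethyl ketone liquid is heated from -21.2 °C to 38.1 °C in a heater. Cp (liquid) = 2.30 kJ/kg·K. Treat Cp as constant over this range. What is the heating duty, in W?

Q = ṁ·Cp·ΔT = 299.6 × 2.30 × (38.1 − -21.2) = 40862 kJ/min
Converting: 40862 / 60 s = 681.04 kW
Heating duty = 681040 W

Q = 681000 W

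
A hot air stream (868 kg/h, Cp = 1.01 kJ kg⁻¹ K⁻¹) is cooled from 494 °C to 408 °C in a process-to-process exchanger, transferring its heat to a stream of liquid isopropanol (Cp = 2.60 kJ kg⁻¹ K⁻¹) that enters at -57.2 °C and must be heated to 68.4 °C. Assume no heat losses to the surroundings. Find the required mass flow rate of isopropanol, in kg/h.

Heat released by hot stream: Q = 868 × 1.01 × (494 − 408) = 75394 kJ/h
Energy balance on cold side (adiabatic exchanger): Q = ṁ_c·Cp_c·(T_c,out − T_c,in)
ṁ_c = 75394 / [2.60 × (68.4 − -57.2)] = 230.87 kg/h

ṁ_c = 231 kg/h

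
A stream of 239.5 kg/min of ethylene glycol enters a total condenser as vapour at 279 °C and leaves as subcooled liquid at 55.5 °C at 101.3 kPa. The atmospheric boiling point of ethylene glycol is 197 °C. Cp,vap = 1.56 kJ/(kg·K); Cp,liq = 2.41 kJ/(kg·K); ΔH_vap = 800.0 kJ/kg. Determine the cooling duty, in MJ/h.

vapour 279→197 °C: -127.92 kJ/kg
condensation at 197 °C: -800 kJ/kg
liquid 197→55.5 °C: -341.02 kJ/kg
Δh = -127.92 + -800 + -341.02 = -1268.9 kJ/kg
Q = ṁ·Δh = 239.5 kg/min × -1268.9 kJ/kg = -303910 kJ/min
|Q| = 5065.2 kW = 18235 MJ/h

Q_c = 18200 MJ/h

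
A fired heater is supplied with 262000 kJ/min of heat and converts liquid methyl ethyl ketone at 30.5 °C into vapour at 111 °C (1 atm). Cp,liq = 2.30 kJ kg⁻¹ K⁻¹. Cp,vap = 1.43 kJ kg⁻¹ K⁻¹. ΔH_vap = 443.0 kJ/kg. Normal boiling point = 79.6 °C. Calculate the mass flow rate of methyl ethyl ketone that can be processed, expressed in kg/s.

Δh = 2.30×(79.6−30.5) + 443.0 + 1.43×(111−79.6) = 600.83 kJ/kg
Q = 262000 kJ/min = 4366.7 kJ/s = 4366.7 kJ/s
ṁ = Q/Δh = 4366.7 / 600.83 = 7.2677 kg/s

ṁ = 7.27 kg/s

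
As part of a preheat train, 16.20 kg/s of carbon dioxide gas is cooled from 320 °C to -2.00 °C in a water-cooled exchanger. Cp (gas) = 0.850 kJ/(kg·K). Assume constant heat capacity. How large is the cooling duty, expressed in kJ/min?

Q_c = 266000 kJ/min

Q = ṁ·Cp·ΔT = 16.20 × 0.850 × (-2.00 − 320) = -4433.9 kJ/s
Cooling duty = 266040 kJ/min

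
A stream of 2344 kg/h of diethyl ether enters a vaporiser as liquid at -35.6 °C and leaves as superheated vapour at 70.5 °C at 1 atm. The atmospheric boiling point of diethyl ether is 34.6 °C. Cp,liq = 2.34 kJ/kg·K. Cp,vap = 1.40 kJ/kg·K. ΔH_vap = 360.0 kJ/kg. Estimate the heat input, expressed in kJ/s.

Q = 374 kJ/s

liquid -35.6→34.6 °C: 164.27 kJ/kg
vaporisation at 34.6 °C: 360 kJ/kg
vapour 34.6→70.5 °C: 50.26 kJ/kg
Δh = 164.27 + 360 + 50.26 = 574.53 kJ/kg
Q = ṁ·Δh = 2344 kg/h × 574.53 kJ/kg = 1.3467e+06 kJ/h
|Q| = 374.08 kW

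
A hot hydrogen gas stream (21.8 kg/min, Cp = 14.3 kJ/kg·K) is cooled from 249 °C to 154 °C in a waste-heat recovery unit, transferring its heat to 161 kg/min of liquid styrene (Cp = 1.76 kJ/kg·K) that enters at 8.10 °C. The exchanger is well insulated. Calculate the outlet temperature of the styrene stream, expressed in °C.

T_c,out = 113 °C

Heat released by hot stream: Q = 21.8 × 14.3 × (249 − 154) = 29615 kJ/min
Energy balance on cold side (adiabatic exchanger): Q = ṁ_c·Cp_c·(T_c,out − T_c,in)
T_c,out = 8.10 + 29615/(161 × 1.76) = 112.61 °C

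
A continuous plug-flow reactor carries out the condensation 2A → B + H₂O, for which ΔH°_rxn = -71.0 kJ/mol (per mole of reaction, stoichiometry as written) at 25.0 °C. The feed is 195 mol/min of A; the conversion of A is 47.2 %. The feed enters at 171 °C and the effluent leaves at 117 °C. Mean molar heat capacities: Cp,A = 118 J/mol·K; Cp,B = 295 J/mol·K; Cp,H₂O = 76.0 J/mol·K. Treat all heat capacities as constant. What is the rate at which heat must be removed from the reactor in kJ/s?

Extent of reaction ξ = 0.472 × 195 / 2 = 46.02 mol/min
Reaction term: ξ·ΔH°_rxn = 46.02 × -71.0 = -3267.4 kJ/min
Sensible, feed 171→25 °C: -3359.5 kJ/min
Outlet flows (mol/min): A 102.96, B 46.02, H₂O 46.02
Sensible, products 25→117 °C: 2688.5 kJ/min
Q = ΔH = -3938.4 kJ/min = -65.64 kW
Heat removed = 65.64 kJ/s

Q_out = 65.6 kJ/s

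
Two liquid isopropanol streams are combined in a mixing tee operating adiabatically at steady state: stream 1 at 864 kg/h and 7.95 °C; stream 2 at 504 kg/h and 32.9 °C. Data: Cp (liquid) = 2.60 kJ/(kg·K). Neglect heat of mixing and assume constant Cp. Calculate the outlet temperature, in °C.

Energy balance with Q = 0: Σ ṁᵢCp,ᵢ(T_out − Tᵢ) = 0
Σ ṁᵢCp,ᵢTᵢ = 864×2.60×7.95 + 504×2.60×32.9 = 60971
Σ ṁᵢCp,ᵢ = 864×2.60 + 504×2.60 = 3556.8
T_out = 60971 / 3556.8 = 17.142 °C

T_out = 17.1 °C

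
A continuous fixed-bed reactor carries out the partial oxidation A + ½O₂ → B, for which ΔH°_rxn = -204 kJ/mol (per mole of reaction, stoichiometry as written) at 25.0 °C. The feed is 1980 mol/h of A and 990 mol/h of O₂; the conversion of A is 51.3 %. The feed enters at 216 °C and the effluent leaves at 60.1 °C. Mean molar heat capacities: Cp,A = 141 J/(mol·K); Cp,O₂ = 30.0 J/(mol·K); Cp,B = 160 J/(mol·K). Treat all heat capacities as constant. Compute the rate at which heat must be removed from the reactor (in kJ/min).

Q_out = 4250 kJ/min

Extent of reaction ξ = 0.513 × 1980 = 1015.7 mol/h
Reaction term: ξ·ΔH°_rxn = 1015.7 × -204 = -207210 kJ/h
Sensible, feed 216→25 °C: -58996 kJ/h
Outlet flows (mol/h): A 964.26, O₂ 482.13, B 1015.7
Sensible, products 25→60.1 °C: 10984 kJ/h
Q = ΔH = -255220 kJ/h = -70.895 kW
Heat removed = 4253.7 kJ/min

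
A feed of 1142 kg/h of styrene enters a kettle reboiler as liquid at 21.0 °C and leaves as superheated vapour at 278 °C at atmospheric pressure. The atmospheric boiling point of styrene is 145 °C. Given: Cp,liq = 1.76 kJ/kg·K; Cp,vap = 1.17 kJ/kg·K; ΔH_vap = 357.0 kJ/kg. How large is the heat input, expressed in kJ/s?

liquid 21.0→145 °C: 218.24 kJ/kg
vaporisation at 145 °C: 357 kJ/kg
vapour 145→278 °C: 155.61 kJ/kg
Δh = 218.24 + 357 + 155.61 = 730.85 kJ/kg
Q = ṁ·Δh = 1142 kg/h × 730.85 kJ/kg = 834630 kJ/h
|Q| = 231.84 kW

Q = 232 kJ/s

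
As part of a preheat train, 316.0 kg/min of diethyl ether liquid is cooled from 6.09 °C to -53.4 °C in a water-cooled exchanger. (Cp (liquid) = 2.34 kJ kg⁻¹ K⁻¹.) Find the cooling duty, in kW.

Q = ṁ·Cp·ΔT = 316.0 × 2.34 × (-53.4 − 6.09) = -43989 kJ/min
Converting: 43989 / 60 s = 733.15 kW

Q_c = 733 kW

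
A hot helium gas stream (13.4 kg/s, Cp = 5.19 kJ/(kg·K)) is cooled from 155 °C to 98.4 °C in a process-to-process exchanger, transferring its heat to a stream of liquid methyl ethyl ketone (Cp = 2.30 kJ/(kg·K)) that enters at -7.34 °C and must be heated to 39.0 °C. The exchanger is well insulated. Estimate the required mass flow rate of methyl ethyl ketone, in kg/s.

ṁ_c = 36.9 kg/s

Heat released by hot stream: Q = 13.4 × 5.19 × (155 − 98.4) = 3936.3 kJ/s
Energy balance on cold side (adiabatic exchanger): Q = ṁ_c·Cp_c·(T_c,out − T_c,in)
ṁ_c = 3936.3 / [2.30 × (39.0 − -7.34)] = 36.932 kg/s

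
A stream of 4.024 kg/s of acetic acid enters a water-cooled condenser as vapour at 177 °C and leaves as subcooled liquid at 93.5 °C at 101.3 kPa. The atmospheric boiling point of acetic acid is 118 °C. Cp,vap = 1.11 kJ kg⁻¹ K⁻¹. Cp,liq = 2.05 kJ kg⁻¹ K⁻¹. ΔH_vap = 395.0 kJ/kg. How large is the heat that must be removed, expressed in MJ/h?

Q_c = 7400 MJ/h

vapour 177→118 °C: -65.49 kJ/kg
condensation at 118 °C: -395 kJ/kg
liquid 118→93.5 °C: -50.225 kJ/kg
Δh = -65.49 + -395 + -50.225 = -510.72 kJ/kg
Q = ṁ·Δh = 4.024 kg/s × -510.72 kJ/kg = -2055.1 kJ/s
|Q| = 2055.1 kW = 7398.4 MJ/h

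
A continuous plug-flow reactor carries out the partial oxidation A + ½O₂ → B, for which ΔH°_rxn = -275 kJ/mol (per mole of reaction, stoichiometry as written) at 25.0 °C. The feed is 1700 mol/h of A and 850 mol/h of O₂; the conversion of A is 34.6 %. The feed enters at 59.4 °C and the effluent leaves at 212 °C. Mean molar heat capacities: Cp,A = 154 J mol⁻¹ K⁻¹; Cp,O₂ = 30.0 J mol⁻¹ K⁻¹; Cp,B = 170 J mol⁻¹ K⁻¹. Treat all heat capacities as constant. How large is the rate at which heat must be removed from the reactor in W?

Extent of reaction ξ = 0.346 × 1700 = 588.2 mol/h
Reaction term: ξ·ΔH°_rxn = 588.2 × -275 = -161750 kJ/h
Sensible, feed 59.4→25 °C: -9883.1 kJ/h
Outlet flows (mol/h): A 1111.8, O₂ 555.9, B 588.2
Sensible, products 25→212 °C: 53835 kJ/h
Q = ΔH = -117800 kJ/h = -32.723 kW
Heat removed = 32723 W

Q_out = 32700 W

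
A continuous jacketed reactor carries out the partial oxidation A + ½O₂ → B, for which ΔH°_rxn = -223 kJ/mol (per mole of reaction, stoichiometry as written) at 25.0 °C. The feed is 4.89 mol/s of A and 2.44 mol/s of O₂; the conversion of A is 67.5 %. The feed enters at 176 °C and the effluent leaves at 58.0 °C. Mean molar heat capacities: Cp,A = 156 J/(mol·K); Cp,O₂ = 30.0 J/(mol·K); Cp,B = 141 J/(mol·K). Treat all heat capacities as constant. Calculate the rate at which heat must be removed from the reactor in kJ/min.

Extent of reaction ξ = 0.675 × 4.89 = 3.3007 mol/s
Reaction term: ξ·ΔH°_rxn = 3.3007 × -223 = -736.07 kJ/s
Sensible, feed 176→25 °C: -126.24 kJ/s
Outlet flows (mol/s): A 1.5892, O₂ 0.78963, B 3.3007
Sensible, products 25→58.0 °C: 24.322 kJ/s
Q = ΔH = -837.99 kJ/s = -837.99 kW
Heat removed = 50279 kJ/min

Q_out = 50300 kJ/min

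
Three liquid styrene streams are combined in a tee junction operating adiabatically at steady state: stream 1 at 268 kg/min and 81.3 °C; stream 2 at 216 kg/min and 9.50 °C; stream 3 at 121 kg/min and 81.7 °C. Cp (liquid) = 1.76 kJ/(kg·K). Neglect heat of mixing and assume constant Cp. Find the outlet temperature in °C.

No heat crosses the boundary, so H_out = H_in.
T_out = Σ ṁᵢCp,ᵢTᵢ / Σ ṁᵢCp,ᵢ
      = 59358 / 1064.8 = 55.746 °C

T_out = 55.7 °C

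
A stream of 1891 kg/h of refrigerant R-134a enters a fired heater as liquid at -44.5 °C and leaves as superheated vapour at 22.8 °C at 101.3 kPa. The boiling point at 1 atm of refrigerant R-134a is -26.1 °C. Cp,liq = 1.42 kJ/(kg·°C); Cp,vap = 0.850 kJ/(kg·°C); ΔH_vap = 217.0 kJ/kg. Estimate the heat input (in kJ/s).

Q = 150 kJ/s

liquid -44.5→-26.1 °C: 26.128 kJ/kg
vaporisation at -26.1 °C: 217 kJ/kg
vapour -26.1→22.8 °C: 41.565 kJ/kg
Δh = 26.128 + 217 + 41.565 = 284.69 kJ/kg
Q = ṁ·Δh = 1891 kg/h × 284.69 kJ/kg = 538350 kJ/h
|Q| = 149.54 kW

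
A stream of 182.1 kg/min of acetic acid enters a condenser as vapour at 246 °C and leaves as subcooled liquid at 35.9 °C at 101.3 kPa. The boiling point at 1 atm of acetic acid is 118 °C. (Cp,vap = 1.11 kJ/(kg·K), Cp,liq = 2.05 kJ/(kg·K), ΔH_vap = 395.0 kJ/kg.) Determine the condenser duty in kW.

vapour 246→118 °C: -142.08 kJ/kg
condensation at 118 °C: -395 kJ/kg
liquid 118→35.9 °C: -168.3 kJ/kg
Δh = -142.08 + -395 + -168.3 = -705.38 kJ/kg
Q = ṁ·Δh = 182.1 kg/min × -705.38 kJ/kg = -128450 kJ/min
|Q| = 2140.8 kW

Q_c = 2140 kW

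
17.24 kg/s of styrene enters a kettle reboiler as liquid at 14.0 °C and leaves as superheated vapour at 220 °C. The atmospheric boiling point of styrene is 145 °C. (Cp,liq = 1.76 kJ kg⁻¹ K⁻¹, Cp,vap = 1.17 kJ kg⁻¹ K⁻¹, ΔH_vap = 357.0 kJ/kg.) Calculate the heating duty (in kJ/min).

liquid 14.0→145 °C: 230.56 kJ/kg
vaporisation at 145 °C: 357 kJ/kg
vapour 145→220 °C: 87.75 kJ/kg
Δh = 230.56 + 357 + 87.75 = 675.31 kJ/kg
Q = ṁ·Δh = 17.24 kg/s × 675.31 kJ/kg = 11642 kJ/s
|Q| = 11642 kW = 698540 kJ/min

Q = 699000 kJ/min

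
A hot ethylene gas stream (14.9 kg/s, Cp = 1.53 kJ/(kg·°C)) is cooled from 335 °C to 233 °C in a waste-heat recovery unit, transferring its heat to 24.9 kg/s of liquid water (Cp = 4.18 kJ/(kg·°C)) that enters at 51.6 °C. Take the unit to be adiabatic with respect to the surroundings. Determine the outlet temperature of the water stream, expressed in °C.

Heat released by hot stream: Q = 14.9 × 1.53 × (335 − 233) = 2325.3 kJ/s
Energy balance on cold side (adiabatic exchanger): Q = ṁ_c·Cp_c·(T_c,out − T_c,in)
T_c,out = 51.6 + 2325.3/(24.9 × 4.18) = 73.941 °C

T_c,out = 73.9 °C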